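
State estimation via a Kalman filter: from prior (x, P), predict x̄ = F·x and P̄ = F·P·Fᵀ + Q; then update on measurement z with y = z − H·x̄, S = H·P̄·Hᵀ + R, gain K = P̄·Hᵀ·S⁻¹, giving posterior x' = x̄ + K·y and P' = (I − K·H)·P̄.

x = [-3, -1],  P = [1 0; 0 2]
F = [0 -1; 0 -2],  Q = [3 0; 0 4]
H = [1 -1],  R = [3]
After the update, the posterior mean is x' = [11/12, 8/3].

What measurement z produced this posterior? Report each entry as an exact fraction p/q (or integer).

z = [-2]

x̄ = F·x = [1, 2]
P̄ = F·P·Fᵀ + Q = [5 4; 4 12]
S = H·P̄·Hᵀ + R = [12]
K = P̄·Hᵀ·S⁻¹ = [1/12; -2/3]
x' − x̄ = [-1/12, 2/3] = K·y
y = (KᵀK)⁻¹·Kᵀ·(x' − x̄) = [-1]
z = y + H·x̄ = [-1] + [-1] = [-2]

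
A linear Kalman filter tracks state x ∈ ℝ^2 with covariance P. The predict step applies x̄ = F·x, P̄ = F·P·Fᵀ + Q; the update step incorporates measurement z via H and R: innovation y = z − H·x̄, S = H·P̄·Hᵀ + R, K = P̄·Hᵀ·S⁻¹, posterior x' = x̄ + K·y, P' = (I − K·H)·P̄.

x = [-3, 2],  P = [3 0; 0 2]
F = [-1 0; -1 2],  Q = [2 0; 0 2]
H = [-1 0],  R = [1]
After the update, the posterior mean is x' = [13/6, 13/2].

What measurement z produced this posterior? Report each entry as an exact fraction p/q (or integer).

x̄ = F·x = [3, 7]
P̄ = F·P·Fᵀ + Q = [5 3; 3 13]
S = H·P̄·Hᵀ + R = [6]
K = P̄·Hᵀ·S⁻¹ = [-5/6; -1/2]
x' − x̄ = [-5/6, -1/2] = K·y
y = (KᵀK)⁻¹·Kᵀ·(x' − x̄) = [1]
z = y + H·x̄ = [1] + [-3] = [-2]

z = [-2]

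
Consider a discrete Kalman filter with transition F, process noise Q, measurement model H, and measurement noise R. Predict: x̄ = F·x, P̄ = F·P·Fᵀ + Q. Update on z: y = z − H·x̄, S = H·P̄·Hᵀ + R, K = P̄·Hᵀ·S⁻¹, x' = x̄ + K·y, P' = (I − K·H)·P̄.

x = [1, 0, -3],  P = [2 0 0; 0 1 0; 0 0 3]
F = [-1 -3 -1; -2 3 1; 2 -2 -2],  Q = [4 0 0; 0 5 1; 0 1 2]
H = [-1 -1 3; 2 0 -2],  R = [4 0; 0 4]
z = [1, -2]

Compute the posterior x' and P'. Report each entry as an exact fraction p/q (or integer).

x̄ = F·x = [2, -5, 8]
P̄ = F·P·Fᵀ + Q = [18 -8 8; -8 25 -19; 8 -19 26]
y = z − H·x̄ = [-26, 10]
S = H·P̄·Hᵀ + R = [331 -150; -150 116]
K = P̄·Hᵀ·S⁻¹ = [578/1987 1090/1987; -1321/3974 -1909/7948; 1231/3974 717/7948]
x' = x̄ + K·y = [-154/1987, 4931/3974, 3371/3974]
P' = (I − K·H)·P̄ = [5874/1987 2896/1987 3694/1987; 2896/1987 22595/3974 7701/3974; 3694/1987 7701/3974 6671/3974]

x' = [-154/1987, 4931/3974, 3371/3974]
P' = [5874/1987 2896/1987 3694/1987; 2896/1987 22595/3974 7701/3974; 3694/1987 7701/3974 6671/3974]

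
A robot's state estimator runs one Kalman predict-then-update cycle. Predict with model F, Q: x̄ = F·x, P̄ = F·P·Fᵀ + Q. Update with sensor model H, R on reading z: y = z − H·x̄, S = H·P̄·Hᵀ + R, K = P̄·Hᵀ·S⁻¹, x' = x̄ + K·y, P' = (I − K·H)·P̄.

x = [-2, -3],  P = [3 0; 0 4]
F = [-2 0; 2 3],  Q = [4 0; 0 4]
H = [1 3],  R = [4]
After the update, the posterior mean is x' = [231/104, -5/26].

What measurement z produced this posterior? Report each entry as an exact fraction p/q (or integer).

z = [2]

x̄ = F·x = [4, -13]
P̄ = F·P·Fᵀ + Q = [16 -12; -12 52]
S = H·P̄·Hᵀ + R = [416]
K = P̄·Hᵀ·S⁻¹ = [-5/104; 9/26]
x' − x̄ = [-185/104, 333/26] = K·y
y = (KᵀK)⁻¹·Kᵀ·(x' − x̄) = [37]
z = y + H·x̄ = [37] + [-35] = [2]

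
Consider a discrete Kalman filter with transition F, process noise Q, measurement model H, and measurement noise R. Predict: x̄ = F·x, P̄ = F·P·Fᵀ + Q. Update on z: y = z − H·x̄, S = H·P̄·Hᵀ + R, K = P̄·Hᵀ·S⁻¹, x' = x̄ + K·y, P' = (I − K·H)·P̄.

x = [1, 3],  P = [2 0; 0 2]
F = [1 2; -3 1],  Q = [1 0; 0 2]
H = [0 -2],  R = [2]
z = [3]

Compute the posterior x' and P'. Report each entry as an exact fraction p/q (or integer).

x' = [107/15, -22/15]
P' = [487/45 -2/45; -2/45 22/45]

x̄ = F·x = [7, 0]
P̄ = F·P·Fᵀ + Q = [11 -2; -2 22]
y = z − H·x̄ = [3]
S = H·P̄·Hᵀ + R = [90]
K = P̄·Hᵀ·S⁻¹ = [2/45; -22/45]
x' = x̄ + K·y = [107/15, -22/15]
P' = (I − K·H)·P̄ = [487/45 -2/45; -2/45 22/45]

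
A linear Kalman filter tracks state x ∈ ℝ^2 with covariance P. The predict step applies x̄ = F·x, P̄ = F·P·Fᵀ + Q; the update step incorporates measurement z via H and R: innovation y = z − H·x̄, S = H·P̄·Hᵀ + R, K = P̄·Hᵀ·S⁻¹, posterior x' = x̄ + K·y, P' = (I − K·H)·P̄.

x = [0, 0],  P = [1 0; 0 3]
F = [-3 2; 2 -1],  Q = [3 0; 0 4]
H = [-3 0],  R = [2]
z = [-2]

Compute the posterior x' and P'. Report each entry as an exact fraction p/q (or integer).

x' = [72/109, -36/109]
P' = [24/109 -12/109; -12/109 551/109]

x̄ = F·x = [0, 0]
P̄ = F·P·Fᵀ + Q = [24 -12; -12 11]
y = z − H·x̄ = [-2]
S = H·P̄·Hᵀ + R = [218]
K = P̄·Hᵀ·S⁻¹ = [-36/109; 18/109]
x' = x̄ + K·y = [72/109, -36/109]
P' = (I − K·H)·P̄ = [24/109 -12/109; -12/109 551/109]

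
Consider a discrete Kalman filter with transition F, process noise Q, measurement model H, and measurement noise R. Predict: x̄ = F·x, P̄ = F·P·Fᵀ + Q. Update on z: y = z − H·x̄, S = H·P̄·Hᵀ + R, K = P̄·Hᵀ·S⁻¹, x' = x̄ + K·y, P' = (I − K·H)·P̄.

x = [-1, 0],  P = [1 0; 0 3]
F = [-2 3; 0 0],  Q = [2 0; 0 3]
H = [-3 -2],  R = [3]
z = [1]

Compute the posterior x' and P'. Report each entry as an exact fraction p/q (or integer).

x' = [-23/104, -7/52]
P' = [165/104 -99/52; -99/52 75/26]

x̄ = F·x = [2, 0]
P̄ = F·P·Fᵀ + Q = [33 0; 0 3]
y = z − H·x̄ = [7]
S = H·P̄·Hᵀ + R = [312]
K = P̄·Hᵀ·S⁻¹ = [-33/104; -1/52]
x' = x̄ + K·y = [-23/104, -7/52]
P' = (I − K·H)·P̄ = [165/104 -99/52; -99/52 75/26]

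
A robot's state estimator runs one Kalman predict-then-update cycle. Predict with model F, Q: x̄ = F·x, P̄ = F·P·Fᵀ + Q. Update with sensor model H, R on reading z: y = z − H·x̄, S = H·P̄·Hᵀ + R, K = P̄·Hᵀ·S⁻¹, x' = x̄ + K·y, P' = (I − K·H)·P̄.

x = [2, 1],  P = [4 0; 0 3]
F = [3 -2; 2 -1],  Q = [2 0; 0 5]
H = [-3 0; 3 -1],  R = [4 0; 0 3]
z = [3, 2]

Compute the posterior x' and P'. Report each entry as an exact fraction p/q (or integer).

x' = [-443/873, -1964/873]
P' = [100/291 220/291; 220/291 1066/291]

x̄ = F·x = [4, 3]
P̄ = F·P·Fᵀ + Q = [50 30; 30 24]
y = z − H·x̄ = [15, -7]
S = H·P̄·Hᵀ + R = [454 -360; -360 297]
K = P̄·Hᵀ·S⁻¹ = [-25/97 80/873; -55/97 -406/873]
x' = x̄ + K·y = [-443/873, -1964/873]
P' = (I − K·H)·P̄ = [100/291 220/291; 220/291 1066/291]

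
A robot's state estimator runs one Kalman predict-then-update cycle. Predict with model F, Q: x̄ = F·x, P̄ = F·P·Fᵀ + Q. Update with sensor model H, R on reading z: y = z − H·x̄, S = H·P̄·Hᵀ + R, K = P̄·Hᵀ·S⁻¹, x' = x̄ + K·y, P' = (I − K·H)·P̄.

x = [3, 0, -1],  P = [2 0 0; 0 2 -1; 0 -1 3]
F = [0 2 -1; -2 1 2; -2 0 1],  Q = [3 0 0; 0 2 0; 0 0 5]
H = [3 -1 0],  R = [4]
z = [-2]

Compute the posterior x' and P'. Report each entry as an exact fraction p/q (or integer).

x' = [-551/216, -1273/216, -287/54]
P' = [407/216 985/216 143/54; 985/216 3095/216 457/54; 143/54 457/54 334/27]

x̄ = F·x = [1, -8, -7]
P̄ = F·P·Fᵀ + Q = [18 -5 -5; -5 20 13; -5 13 16]
y = z − H·x̄ = [-13]
S = H·P̄·Hᵀ + R = [216]
K = P̄·Hᵀ·S⁻¹ = [59/216; -35/216; -7/54]
x' = x̄ + K·y = [-551/216, -1273/216, -287/54]
P' = (I − K·H)·P̄ = [407/216 985/216 143/54; 985/216 3095/216 457/54; 143/54 457/54 334/27]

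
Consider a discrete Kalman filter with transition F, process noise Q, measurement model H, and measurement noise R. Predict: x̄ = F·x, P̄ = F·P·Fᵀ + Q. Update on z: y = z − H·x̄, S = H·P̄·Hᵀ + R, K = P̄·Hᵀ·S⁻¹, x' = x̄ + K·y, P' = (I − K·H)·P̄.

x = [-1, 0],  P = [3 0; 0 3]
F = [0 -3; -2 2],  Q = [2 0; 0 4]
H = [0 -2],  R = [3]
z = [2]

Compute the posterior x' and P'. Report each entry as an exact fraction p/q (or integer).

x' = [216/115, -106/115]
P' = [2039/115 -54/115; -54/115 84/115]

x̄ = F·x = [0, 2]
P̄ = F·P·Fᵀ + Q = [29 -18; -18 28]
y = z − H·x̄ = [6]
S = H·P̄·Hᵀ + R = [115]
K = P̄·Hᵀ·S⁻¹ = [36/115; -56/115]
x' = x̄ + K·y = [216/115, -106/115]
P' = (I − K·H)·P̄ = [2039/115 -54/115; -54/115 84/115]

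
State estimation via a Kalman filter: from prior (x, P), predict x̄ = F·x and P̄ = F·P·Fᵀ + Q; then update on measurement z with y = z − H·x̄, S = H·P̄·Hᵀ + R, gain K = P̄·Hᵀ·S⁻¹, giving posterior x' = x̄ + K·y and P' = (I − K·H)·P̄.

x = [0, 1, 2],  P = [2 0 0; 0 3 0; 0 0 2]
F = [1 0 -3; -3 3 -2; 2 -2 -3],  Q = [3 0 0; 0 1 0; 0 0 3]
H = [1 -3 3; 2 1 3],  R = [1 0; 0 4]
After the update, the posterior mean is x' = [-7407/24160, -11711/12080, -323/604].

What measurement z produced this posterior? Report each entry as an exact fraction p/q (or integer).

x̄ = F·x = [-6, -1, -8]
P̄ = F·P·Fᵀ + Q = [23 6 22; 6 54 -18; 22 -18 41]
S = H·P̄·Hᵀ + R = [1299 529; 529 699]
K = P̄·Hᵀ·S⁻¹ = [-12793/628160 115723/628160; -76569/314080 63339/314080; 1507/15704 2207/15704]
x' − x̄ = [137553/24160, 369/12080, 4509/604] = K·y
y = (KᵀK)⁻¹·Kᵀ·(x' − x̄) = [28, 34]
z = y + H·x̄ = [28, 34] + [-27, -37] = [1, -3]

z = [1, -3]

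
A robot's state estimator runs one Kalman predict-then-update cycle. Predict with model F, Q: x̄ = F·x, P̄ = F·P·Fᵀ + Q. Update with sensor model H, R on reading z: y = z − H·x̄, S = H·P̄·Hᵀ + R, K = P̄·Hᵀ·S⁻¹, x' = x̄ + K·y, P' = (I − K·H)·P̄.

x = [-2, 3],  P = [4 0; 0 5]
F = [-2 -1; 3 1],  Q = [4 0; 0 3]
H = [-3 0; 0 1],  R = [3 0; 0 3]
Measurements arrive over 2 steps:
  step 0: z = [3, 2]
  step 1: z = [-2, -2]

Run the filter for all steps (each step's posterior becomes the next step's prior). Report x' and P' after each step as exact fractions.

step 0: x' = [-1100/1049, 1480/1049], P' = [334/1049 -87/1049; -87/1049 2463/1049]
step 1: x' = [7871/11699, -66896/35097], P' = [7383/23398 -672/11699; -672/11699 23102/11699]

step 0: x̄ = F·x = [1, -3]
step 0: P̄ = F·P·Fᵀ + Q = [25 -29; -29 44]
step 0: y = z − H·x̄ = [6, 5]
step 0: S = H·P̄·Hᵀ + R = [228 87; 87 47]
step 0: K = P̄·Hᵀ·S⁻¹ = [-334/1049 -29/1049; 87/1049 821/1049]
step 0: x' = x̄ + K·y = [-1100/1049, 1480/1049]
step 0: P' = (I − K·H)·P̄ = [334/1049 -87/1049; -87/1049 2463/1049]
step 1: x̄ = F·x = [720/1049, -1820/1049]
step 1: P̄ = F·P·Fᵀ + Q = [7647/1049 -4032/1049; -4032/1049 8094/1049]
step 1: y = z − H·x̄ = [62/1049, -278/1049]
step 1: S = H·P̄·Hᵀ + R = [71970/1049 12096/1049; 12096/1049 11241/1049]
step 1: K = P̄·Hᵀ·S⁻¹ = [-7383/23398 -224/11699; 672/11699 23102/35097]
step 1: x' = x̄ + K·y = [7871/11699, -66896/35097]
step 1: P' = (I − K·H)·P̄ = [7383/23398 -672/11699; -672/11699 23102/11699]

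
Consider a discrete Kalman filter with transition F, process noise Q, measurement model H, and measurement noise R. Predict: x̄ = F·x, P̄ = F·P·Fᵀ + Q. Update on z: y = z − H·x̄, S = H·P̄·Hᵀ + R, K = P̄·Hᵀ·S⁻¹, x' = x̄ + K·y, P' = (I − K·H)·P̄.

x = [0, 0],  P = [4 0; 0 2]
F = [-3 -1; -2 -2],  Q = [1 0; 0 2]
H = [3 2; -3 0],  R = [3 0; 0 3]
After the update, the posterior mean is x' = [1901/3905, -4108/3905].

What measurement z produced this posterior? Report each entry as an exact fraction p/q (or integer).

z = [-1, -2]

x̄ = F·x = [0, 0]
P̄ = F·P·Fᵀ + Q = [39 28; 28 26]
S = H·P̄·Hᵀ + R = [794 -519; -519 354]
K = P̄·Hᵀ·S⁻¹ = [173/3905 -1037/3905; 1516/3905 1296/3905]
x' − x̄ = [1901/3905, -4108/3905] = K·y
y = (KᵀK)⁻¹·Kᵀ·(x' − x̄) = [-1, -2]
z = y + H·x̄ = [-1, -2] + [0, 0] = [-1, -2]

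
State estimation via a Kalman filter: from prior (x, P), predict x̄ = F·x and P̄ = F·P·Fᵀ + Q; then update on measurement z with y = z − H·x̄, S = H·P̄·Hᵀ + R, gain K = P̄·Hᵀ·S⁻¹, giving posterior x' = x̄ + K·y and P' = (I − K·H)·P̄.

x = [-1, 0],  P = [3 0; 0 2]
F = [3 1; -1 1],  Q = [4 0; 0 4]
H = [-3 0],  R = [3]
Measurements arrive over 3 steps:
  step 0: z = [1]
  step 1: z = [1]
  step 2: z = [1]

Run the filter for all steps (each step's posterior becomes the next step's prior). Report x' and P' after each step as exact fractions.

step 0: x' = [-9/25, 11/25], P' = [33/100 -7/100; -7/100 753/100]
step 1: x' = [-16/47, 44/47], P' = [352/1081 160/1081; 160/1081 9900/1081]
step 2: x' = [-18444/56137, 64840/56137], P' = [18352/56137 9164/56137; 9164/56137 507264/56137]

step 0: x̄ = F·x = [-3, 1]
step 0: P̄ = F·P·Fᵀ + Q = [33 -7; -7 9]
step 0: y = z − H·x̄ = [-8]
step 0: S = H·P̄·Hᵀ + R = [300]
step 0: K = P̄·Hᵀ·S⁻¹ = [-33/100; 7/100]
step 0: x' = x̄ + K·y = [-9/25, 11/25]
step 0: P' = (I − K·H)·P̄ = [33/100 -7/100; -7/100 753/100]
step 1: x̄ = F·x = [-16/25, 4/5]
step 1: P̄ = F·P·Fᵀ + Q = [352/25 32/5; 32/5 12]
step 1: y = z − H·x̄ = [-23/25]
step 1: S = H·P̄·Hᵀ + R = [3243/25]
step 1: K = P̄·Hᵀ·S⁻¹ = [-352/1081; -160/1081]
step 1: x' = x̄ + K·y = [-16/47, 44/47]
step 1: P' = (I − K·H)·P̄ = [352/1081 160/1081; 160/1081 9900/1081]
step 2: x̄ = F·x = [-4/47, 60/47]
step 2: P̄ = F·P·Fᵀ + Q = [18352/1081 9164/1081; 9164/1081 14256/1081]
step 2: y = z − H·x̄ = [35/47]
step 2: S = H·P̄·Hᵀ + R = [168411/1081]
step 2: K = P̄·Hᵀ·S⁻¹ = [-18352/56137; -9164/56137]
step 2: x' = x̄ + K·y = [-18444/56137, 64840/56137]
step 2: P' = (I − K·H)·P̄ = [18352/56137 9164/56137; 9164/56137 507264/56137]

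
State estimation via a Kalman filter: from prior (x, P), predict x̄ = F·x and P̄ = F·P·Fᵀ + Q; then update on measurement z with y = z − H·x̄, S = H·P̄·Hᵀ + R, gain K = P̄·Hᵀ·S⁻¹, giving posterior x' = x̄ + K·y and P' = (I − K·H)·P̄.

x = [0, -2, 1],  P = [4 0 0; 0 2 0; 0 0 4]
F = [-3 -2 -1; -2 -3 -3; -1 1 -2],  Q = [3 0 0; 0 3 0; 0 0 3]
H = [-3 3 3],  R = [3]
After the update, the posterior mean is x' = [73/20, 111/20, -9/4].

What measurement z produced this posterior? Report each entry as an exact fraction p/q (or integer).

z = [-1]

x̄ = F·x = [3, 3, -4]
P̄ = F·P·Fᵀ + Q = [51 48 16; 48 73 26; 16 26 25]
S = H·P̄·Hᵀ + R = [660]
K = P̄·Hᵀ·S⁻¹ = [13/220; 51/220; 7/44]
x' − x̄ = [13/20, 51/20, 7/4] = K·y
y = (KᵀK)⁻¹·Kᵀ·(x' − x̄) = [11]
z = y + H·x̄ = [11] + [-12] = [-1]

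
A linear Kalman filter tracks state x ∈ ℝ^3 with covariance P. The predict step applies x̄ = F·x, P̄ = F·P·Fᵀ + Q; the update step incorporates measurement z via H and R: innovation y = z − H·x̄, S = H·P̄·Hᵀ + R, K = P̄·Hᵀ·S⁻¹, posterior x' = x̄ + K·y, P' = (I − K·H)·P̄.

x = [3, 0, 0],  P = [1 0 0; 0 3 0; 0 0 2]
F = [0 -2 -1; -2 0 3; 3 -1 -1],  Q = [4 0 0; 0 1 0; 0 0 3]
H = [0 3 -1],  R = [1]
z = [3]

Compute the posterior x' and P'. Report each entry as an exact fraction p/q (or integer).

x̄ = F·x = [0, -6, 9]
P̄ = F·P·Fᵀ + Q = [18 -6 8; -6 23 -12; 8 -12 17]
y = z − H·x̄ = [30]
S = H·P̄·Hᵀ + R = [297]
K = P̄·Hᵀ·S⁻¹ = [-26/297; 3/11; -53/297]
x' = x̄ + K·y = [-260/99, 24/11, 361/99]
P' = (I − K·H)·P̄ = [4670/297 12/11 998/297; 12/11 10/11 27/11; 998/297 27/11 2240/297]

x' = [-260/99, 24/11, 361/99]
P' = [4670/297 12/11 998/297; 12/11 10/11 27/11; 998/297 27/11 2240/297]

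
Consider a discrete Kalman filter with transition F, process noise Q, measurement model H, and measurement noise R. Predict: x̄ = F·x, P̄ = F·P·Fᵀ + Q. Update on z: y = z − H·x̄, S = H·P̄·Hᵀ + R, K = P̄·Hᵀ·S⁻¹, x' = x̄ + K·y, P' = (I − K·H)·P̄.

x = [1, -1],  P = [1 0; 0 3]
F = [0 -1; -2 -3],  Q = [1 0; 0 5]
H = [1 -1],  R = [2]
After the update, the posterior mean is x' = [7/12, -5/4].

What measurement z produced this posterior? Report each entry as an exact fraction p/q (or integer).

x̄ = F·x = [1, 1]
P̄ = F·P·Fᵀ + Q = [4 9; 9 36]
S = H·P̄·Hᵀ + R = [24]
K = P̄·Hᵀ·S⁻¹ = [-5/24; -9/8]
x' − x̄ = [-5/12, -9/4] = K·y
y = (KᵀK)⁻¹·Kᵀ·(x' − x̄) = [2]
z = y + H·x̄ = [2] + [0] = [2]

z = [2]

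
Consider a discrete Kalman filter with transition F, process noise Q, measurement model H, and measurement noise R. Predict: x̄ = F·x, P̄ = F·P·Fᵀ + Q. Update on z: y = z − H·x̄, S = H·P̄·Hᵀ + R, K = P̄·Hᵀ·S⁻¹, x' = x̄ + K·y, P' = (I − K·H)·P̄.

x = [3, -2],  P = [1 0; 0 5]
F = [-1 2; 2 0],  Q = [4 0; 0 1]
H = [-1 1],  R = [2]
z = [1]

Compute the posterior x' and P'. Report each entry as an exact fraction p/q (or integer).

x̄ = F·x = [-7, 6]
P̄ = F·P·Fᵀ + Q = [25 -2; -2 5]
y = z − H·x̄ = [-12]
S = H·P̄·Hᵀ + R = [36]
K = P̄·Hᵀ·S⁻¹ = [-3/4; 7/36]
x' = x̄ + K·y = [2, 11/3]
P' = (I − K·H)·P̄ = [19/4 13/4; 13/4 131/36]

x' = [2, 11/3]
P' = [19/4 13/4; 13/4 131/36]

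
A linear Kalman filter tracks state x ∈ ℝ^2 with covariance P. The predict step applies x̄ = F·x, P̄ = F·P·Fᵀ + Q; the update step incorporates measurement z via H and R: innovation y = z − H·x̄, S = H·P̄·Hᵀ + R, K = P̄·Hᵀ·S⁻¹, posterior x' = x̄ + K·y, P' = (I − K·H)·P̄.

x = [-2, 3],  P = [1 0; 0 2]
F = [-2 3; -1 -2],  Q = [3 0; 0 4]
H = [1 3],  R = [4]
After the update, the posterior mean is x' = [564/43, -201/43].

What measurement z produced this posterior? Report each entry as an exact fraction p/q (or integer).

x̄ = F·x = [13, -4]
P̄ = F·P·Fᵀ + Q = [25 -10; -10 13]
S = H·P̄·Hᵀ + R = [86]
K = P̄·Hᵀ·S⁻¹ = [-5/86; 29/86]
x' − x̄ = [5/43, -29/43] = K·y
y = (KᵀK)⁻¹·Kᵀ·(x' − x̄) = [-2]
z = y + H·x̄ = [-2] + [1] = [-1]

z = [-1]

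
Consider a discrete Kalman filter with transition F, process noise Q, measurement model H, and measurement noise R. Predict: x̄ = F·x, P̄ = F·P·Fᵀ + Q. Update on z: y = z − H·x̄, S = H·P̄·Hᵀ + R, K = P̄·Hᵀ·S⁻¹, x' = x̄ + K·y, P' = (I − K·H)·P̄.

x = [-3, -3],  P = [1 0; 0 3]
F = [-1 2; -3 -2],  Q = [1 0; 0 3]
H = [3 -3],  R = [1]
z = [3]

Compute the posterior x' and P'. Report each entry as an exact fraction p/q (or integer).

x' = [2418/505, 1932/505]
P' = [2309/505 2286/505; 2286/505 2319/505]

x̄ = F·x = [-3, 15]
P̄ = F·P·Fᵀ + Q = [14 -9; -9 24]
y = z − H·x̄ = [57]
S = H·P̄·Hᵀ + R = [505]
K = P̄·Hᵀ·S⁻¹ = [69/505; -99/505]
x' = x̄ + K·y = [2418/505, 1932/505]
P' = (I − K·H)·P̄ = [2309/505 2286/505; 2286/505 2319/505]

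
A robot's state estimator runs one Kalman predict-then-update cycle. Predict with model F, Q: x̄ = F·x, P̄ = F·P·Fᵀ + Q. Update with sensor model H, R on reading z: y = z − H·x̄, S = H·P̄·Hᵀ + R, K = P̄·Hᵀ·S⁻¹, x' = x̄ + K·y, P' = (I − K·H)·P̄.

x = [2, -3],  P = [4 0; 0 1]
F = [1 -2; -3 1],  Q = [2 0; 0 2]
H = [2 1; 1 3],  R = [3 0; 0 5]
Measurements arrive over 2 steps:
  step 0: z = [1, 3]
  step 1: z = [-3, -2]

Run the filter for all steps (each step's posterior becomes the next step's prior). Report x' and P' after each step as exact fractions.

step 0: x' = [5396/5811, 2669/5811], P' = [6358/5811 -3896/5811; -3896/5811 5047/5811]
step 1: x' = [-4727046/3693295, -1175118/3693295], P' = [12055688/11079885 -7525936/11079885; -7525936/11079885 9544517/11079885]

step 0: x̄ = F·x = [8, -9]
step 0: P̄ = F·P·Fᵀ + Q = [10 -14; -14 39]
step 0: y = z − H·x̄ = [-6, 22]
step 0: S = H·P̄·Hᵀ + R = [26 39; 39 282]
step 0: K = P̄·Hᵀ·S⁻¹ = [980/1937 -82/447; -305/1937 173/447]
step 0: x' = x̄ + K·y = [5396/5811, 2669/5811]
step 0: P' = (I − K·H)·P̄ = [6358/5811 -3896/5811; -3896/5811 5047/5811]
step 1: x̄ = F·x = [58/5811, -13519/5811]
step 1: P̄ = F·P·Fᵀ + Q = [53752/5811 -56440/5811; -56440/5811 97267/5811]
step 1: y = z − H·x̄ = [-310/447, 28877/5811]
step 1: S = H·P̄·Hᵀ + R = [7996/447 325/447; 325/447 619570/5811]
step 1: K = P̄·Hᵀ·S⁻¹ = [1105696/2215977 -2104424/11079885; -367157/2215977 4221523/11079885]
step 1: x' = x̄ + K·y = [-4727046/3693295, -1175118/3693295]
step 1: P' = (I − K·H)·P̄ = [12055688/11079885 -7525936/11079885; -7525936/11079885 9544517/11079885]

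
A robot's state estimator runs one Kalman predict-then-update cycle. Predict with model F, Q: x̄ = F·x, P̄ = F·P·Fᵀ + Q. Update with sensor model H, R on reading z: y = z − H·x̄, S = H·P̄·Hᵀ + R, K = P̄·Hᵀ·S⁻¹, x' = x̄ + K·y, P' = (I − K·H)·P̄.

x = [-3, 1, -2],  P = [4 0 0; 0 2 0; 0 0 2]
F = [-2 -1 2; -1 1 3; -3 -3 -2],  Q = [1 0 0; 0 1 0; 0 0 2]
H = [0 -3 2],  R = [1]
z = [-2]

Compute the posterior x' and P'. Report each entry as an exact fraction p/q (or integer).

x' = [417/277, 664/277, 726/277]
P' = [7429/277 4551/277 6824/277; 4551/277 6281/554 4689/277; 6824/277 4689/277 7070/277]

x̄ = F·x = [1, -2, 10]
P̄ = F·P·Fᵀ + Q = [27 18 22; 18 25 -6; 22 -6 64]
y = z − H·x̄ = [-28]
S = H·P̄·Hᵀ + R = [554]
K = P̄·Hᵀ·S⁻¹ = [-5/277; -87/554; 73/277]
x' = x̄ + K·y = [417/277, 664/277, 726/277]
P' = (I − K·H)·P̄ = [7429/277 4551/277 6824/277; 4551/277 6281/554 4689/277; 6824/277 4689/277 7070/277]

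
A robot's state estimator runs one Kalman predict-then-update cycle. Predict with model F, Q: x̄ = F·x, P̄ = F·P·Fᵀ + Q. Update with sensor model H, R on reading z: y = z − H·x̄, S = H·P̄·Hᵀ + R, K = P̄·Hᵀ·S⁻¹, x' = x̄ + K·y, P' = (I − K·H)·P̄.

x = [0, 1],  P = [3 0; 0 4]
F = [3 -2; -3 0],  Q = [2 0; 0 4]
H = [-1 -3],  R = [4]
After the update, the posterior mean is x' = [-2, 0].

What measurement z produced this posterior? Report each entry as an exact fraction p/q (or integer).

z = [2]

x̄ = F·x = [-2, 0]
P̄ = F·P·Fᵀ + Q = [45 -27; -27 31]
S = H·P̄·Hᵀ + R = [166]
K = P̄·Hᵀ·S⁻¹ = [18/83; -33/83]
x' − x̄ = [0, 0] = K·y
y = (KᵀK)⁻¹·Kᵀ·(x' − x̄) = [0]
z = y + H·x̄ = [0] + [2] = [2]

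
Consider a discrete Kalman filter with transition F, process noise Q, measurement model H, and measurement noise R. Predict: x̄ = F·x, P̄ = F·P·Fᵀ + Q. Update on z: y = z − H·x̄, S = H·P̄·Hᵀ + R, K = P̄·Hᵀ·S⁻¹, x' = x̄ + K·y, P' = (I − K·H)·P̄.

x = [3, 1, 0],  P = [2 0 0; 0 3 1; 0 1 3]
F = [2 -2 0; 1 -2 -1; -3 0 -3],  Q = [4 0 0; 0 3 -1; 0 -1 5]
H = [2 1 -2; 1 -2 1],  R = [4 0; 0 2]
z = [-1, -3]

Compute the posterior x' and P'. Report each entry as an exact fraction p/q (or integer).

x' = [-4660/2519, -111/229, -4567/2519]
P' = [21936/2519 2544/229 34770/2519; 2544/229 3516/229 4304/229; 34770/2519 4304/229 59758/2519]

x̄ = F·x = [4, 1, -9]
P̄ = F·P·Fᵀ + Q = [24 18 -6; 18 24 8; -6 8 50]
y = z − H·x̄ = [-28, 4]
S = H·P̄·Hᵀ + R = [412 -114; -114 56]
K = P̄·Hᵀ·S⁻¹ = [579/2519 369/2519; -1/229 -92/229; -658/2519 -80/2519]
x' = x̄ + K·y = [-4660/2519, -111/229, -4567/2519]
P' = (I − K·H)·P̄ = [21936/2519 2544/229 34770/2519; 2544/229 3516/229 4304/229; 34770/2519 4304/229 59758/2519]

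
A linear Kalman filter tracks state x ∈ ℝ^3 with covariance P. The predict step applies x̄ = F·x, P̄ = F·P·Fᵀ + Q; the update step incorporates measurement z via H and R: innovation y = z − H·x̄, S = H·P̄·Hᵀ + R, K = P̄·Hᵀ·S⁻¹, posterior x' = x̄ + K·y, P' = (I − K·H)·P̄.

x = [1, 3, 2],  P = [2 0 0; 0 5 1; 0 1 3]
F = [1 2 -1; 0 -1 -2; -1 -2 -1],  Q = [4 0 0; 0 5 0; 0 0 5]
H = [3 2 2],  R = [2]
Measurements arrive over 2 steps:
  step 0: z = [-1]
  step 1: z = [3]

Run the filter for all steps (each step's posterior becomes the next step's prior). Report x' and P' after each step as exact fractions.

step 0: x̄ = F·x = [5, -7, -9]
step 0: P̄ = F·P·Fᵀ + Q = [25 -7 -19; -7 26 21; -19 21 34]
step 0: y = z − H·x̄ = [16]
step 0: S = H·P̄·Hᵀ + R = [323]
step 0: K = P̄·Hᵀ·S⁻¹ = [23/323; 73/323; 53/323]
step 0: x' = x̄ + K·y = [1983/323, -1093/323, -2059/323]
step 0: P' = (I − K·H)·P̄ = [7546/323 -3940/323 -7356/323; -3940/323 3069/323 2914/323; -7356/323 2914/323 8173/323]
step 1: x̄ = F·x = [1856/323, 5211/323, 2262/323]
step 1: P̄ = F·P·Fᵀ + Q = [16583/323 20118/323 4111/323; 20118/323 49032/323 18402/323; 4111/323 18402/323 10794/323]
step 1: y = z − H·x̄ = [-19545/323]
step 1: S = H·P̄·Hᵀ + R = [827161/323]
step 1: K = P̄·Hᵀ·S⁻¹ = [98207/827161; 195222/827161; 70725/827161]
step 1: x' = x̄ + K·y = [-1189613/827161, 1531647/827161, 1513059/827161]
step 1: P' = (I − K·H)·P̄ = [12607418/827161 -7836972/827161 -10975948/827161; -7836972/827161 7571916/827161 4378764/827161; -10975948/827161 4378764/827161 12155883/827161]

step 0: x' = [1983/323, -1093/323, -2059/323], P' = [7546/323 -3940/323 -7356/323; -3940/323 3069/323 2914/323; -7356/323 2914/323 8173/323]
step 1: x' = [-1189613/827161, 1531647/827161, 1513059/827161], P' = [12607418/827161 -7836972/827161 -10975948/827161; -7836972/827161 7571916/827161 4378764/827161; -10975948/827161 4378764/827161 12155883/827161]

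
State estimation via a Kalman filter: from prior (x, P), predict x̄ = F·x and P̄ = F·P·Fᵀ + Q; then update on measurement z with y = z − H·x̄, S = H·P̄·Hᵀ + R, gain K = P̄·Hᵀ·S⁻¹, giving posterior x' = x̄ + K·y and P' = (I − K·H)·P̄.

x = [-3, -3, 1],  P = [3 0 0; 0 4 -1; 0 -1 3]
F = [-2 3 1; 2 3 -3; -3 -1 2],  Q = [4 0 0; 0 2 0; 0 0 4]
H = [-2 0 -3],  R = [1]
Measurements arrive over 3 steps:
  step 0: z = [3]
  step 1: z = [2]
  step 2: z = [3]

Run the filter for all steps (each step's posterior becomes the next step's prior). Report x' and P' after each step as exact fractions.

step 0: x̄ = F·x = [-2, -18, 14]
step 0: P̄ = F·P·Fᵀ + Q = [49 21 7; 21 95 -57; 7 -57 51]
step 0: y = z − H·x̄ = [41]
step 0: S = H·P̄·Hᵀ + R = [740]
step 0: K = P̄·Hᵀ·S⁻¹ = [-119/740; 129/740; -167/740]
step 0: x' = x̄ + K·y = [-6359/740, -8031/740, 3513/740]
step 0: P' = (I − K·H)·P̄ = [22099/740 30891/740 -14693/740; 30891/740 53659/740 -20637/740; -14693/740 -20637/740 9851/740]
step 1: x̄ = F·x = [-3931/370, -4735/74, 17067/370]
step 1: P̄ = F·P·Fᵀ + Q = [37099/185 18563/37 -56313/185; 18563/37 78997/37 -53461/37; -56313/185 -53461/37 184781/185]
step 1: y = z − H·x̄ = [44079/370]
step 1: S = H·P̄·Hᵀ + R = [1135854/185]
step 1: K = P̄·Hᵀ·S⁻¹ = [94741/1135854; 616285/1135854; -147239/378618]
step 1: x' = x̄ + K·y = [-520637/757236, 493483/757236, -50945/252412]
step 1: P' = (I − K·H)·P̄ = [179260489/1135854 254253145/1135854 -39846191/378618; 254253145/1135854 372097789/1135854 -56569175/378618; -39846191/378618 -56569175/378618 8871069/126206]
step 2: x̄ = F·x = [592222/189309, 224420/189309, 381379/378618]
step 2: P̄ = F·P·Fᵀ + Q = [279588248/567927 1227127924/567927 -836295410/567927; 1227127924/567927 6163493210/567927 -4274523898/567927; -836295410/567927 -4274523898/567927 2974077968/567927]
step 2: y = z − H·x̄ = [4648879/378618]
step 2: S = H·P̄·Hᵀ + R = [17850077711/567927]
step 2: K = P̄·Hᵀ·S⁻¹ = [1949709734/17850077711; 10369315846/17850077711; -7249643084/17850077711]
step 2: x' = x̄ + K·y = [79780628715/17850077711, 148480852893/17850077711, -142069678163/35700155422]
step 2: P' = (I − K·H)·P̄ = [2094114044636/17850077711 2970756391000/17850077711 -1396725933002/17850077711; 2970756391000/17850077711 4395145248622/17850077711 -1983960699282/17850077711; -1396725933002/17850077711 -1983960699282/17850077711 933567169696/17850077711]

step 0: x' = [-6359/740, -8031/740, 3513/740], P' = [22099/740 30891/740 -14693/740; 30891/740 53659/740 -20637/740; -14693/740 -20637/740 9851/740]
step 1: x' = [-520637/757236, 493483/757236, -50945/252412], P' = [179260489/1135854 254253145/1135854 -39846191/378618; 254253145/1135854 372097789/1135854 -56569175/378618; -39846191/378618 -56569175/378618 8871069/126206]
step 2: x' = [79780628715/17850077711, 148480852893/17850077711, -142069678163/35700155422], P' = [2094114044636/17850077711 2970756391000/17850077711 -1396725933002/17850077711; 2970756391000/17850077711 4395145248622/17850077711 -1983960699282/17850077711; -1396725933002/17850077711 -1983960699282/17850077711 933567169696/17850077711]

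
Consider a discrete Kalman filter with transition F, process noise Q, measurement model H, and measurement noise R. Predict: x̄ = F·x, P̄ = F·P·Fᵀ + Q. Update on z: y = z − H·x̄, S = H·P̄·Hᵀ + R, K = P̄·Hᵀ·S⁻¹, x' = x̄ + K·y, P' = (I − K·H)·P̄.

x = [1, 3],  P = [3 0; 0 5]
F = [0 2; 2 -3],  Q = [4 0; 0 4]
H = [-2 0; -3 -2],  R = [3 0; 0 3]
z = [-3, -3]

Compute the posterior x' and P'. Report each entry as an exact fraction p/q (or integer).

x̄ = F·x = [6, -7]
P̄ = F·P·Fᵀ + Q = [24 -30; -30 61]
y = z − H·x̄ = [9, 1]
S = H·P̄·Hᵀ + R = [99 24; 24 103]
K = P̄·Hᵀ·S⁻¹ = [-1552/3207 -4/1069; 772/1069 -512/1069]
x' = x̄ + K·y = [1754/1069, -1047/1069]
P' = (I − K·H)·P̄ = [776/1069 -1158/1069; -1158/1069 2505/1069]

x' = [1754/1069, -1047/1069]
P' = [776/1069 -1158/1069; -1158/1069 2505/1069]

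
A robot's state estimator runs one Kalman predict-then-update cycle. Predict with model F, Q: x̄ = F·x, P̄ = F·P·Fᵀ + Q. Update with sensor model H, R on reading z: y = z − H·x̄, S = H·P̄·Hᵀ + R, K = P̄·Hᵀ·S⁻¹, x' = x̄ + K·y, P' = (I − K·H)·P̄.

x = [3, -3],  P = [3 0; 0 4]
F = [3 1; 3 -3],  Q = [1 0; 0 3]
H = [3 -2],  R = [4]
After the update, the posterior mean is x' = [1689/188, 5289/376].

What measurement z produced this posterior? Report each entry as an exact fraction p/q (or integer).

x̄ = F·x = [6, 18]
P̄ = F·P·Fᵀ + Q = [32 15; 15 66]
S = H·P̄·Hᵀ + R = [376]
K = P̄·Hᵀ·S⁻¹ = [33/188; -87/376]
x' − x̄ = [561/188, -1479/376] = K·y
y = (KᵀK)⁻¹·Kᵀ·(x' − x̄) = [17]
z = y + H·x̄ = [17] + [-18] = [-1]

z = [-1]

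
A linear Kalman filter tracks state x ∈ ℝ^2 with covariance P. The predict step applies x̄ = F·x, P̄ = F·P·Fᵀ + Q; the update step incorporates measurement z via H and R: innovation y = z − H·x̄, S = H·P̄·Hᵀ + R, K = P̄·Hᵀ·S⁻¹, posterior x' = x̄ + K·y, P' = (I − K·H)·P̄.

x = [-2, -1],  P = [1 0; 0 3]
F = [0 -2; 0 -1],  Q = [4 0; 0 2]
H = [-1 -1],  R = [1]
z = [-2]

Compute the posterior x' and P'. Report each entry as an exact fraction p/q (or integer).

x' = [23/17, 23/34]
P' = [30/17 -19/17; -19/17 49/34]

x̄ = F·x = [2, 1]
P̄ = F·P·Fᵀ + Q = [16 6; 6 5]
y = z − H·x̄ = [1]
S = H·P̄·Hᵀ + R = [34]
K = P̄·Hᵀ·S⁻¹ = [-11/17; -11/34]
x' = x̄ + K·y = [23/17, 23/34]
P' = (I − K·H)·P̄ = [30/17 -19/17; -19/17 49/34]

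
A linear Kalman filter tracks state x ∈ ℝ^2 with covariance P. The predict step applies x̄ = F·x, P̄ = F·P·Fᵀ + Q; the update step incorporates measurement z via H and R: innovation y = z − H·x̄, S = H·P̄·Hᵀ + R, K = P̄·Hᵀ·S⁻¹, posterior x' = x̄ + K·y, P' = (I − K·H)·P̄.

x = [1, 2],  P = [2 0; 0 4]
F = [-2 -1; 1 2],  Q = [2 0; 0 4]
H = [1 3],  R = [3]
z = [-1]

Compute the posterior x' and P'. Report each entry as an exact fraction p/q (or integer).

x̄ = F·x = [-4, 5]
P̄ = F·P·Fᵀ + Q = [14 -12; -12 22]
y = z − H·x̄ = [-12]
S = H·P̄·Hᵀ + R = [143]
K = P̄·Hᵀ·S⁻¹ = [-2/13; 54/143]
x' = x̄ + K·y = [-28/13, 67/143]
P' = (I − K·H)·P̄ = [138/13 -48/13; -48/13 230/143]

x' = [-28/13, 67/143]
P' = [138/13 -48/13; -48/13 230/143]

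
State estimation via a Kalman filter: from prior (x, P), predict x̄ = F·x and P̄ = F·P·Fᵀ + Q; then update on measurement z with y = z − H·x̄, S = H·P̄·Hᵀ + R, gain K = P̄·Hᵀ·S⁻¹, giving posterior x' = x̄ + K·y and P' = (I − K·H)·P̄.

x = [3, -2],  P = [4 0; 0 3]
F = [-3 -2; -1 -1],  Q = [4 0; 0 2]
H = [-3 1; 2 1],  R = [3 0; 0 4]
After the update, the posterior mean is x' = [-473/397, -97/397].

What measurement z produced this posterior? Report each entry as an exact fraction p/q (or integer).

z = [3, -3]

x̄ = F·x = [-5, -1]
P̄ = F·P·Fᵀ + Q = [52 18; 18 9]
S = H·P̄·Hᵀ + R = [372 -321; -321 293]
K = P̄·Hᵀ·S⁻¹ = [-424/1985 362/1985; 84/397 153/397]
x' − x̄ = [1512/397, 300/397] = K·y
y = (KᵀK)⁻¹·Kᵀ·(x' − x̄) = [-11, 8]
z = y + H·x̄ = [-11, 8] + [14, -11] = [3, -3]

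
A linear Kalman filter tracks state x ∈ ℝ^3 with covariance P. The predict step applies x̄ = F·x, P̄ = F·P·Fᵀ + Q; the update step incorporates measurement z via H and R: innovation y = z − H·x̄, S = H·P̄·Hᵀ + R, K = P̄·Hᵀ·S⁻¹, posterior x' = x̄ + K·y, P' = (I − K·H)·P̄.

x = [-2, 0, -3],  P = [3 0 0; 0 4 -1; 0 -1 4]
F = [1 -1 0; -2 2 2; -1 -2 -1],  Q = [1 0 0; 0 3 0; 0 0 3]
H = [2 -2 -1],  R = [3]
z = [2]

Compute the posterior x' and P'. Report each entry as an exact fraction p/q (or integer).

x' = [-34/35, -32/7, 37/7]
P' = [664/245 60/49 124/49; 60/49 291/49 -408/49; 124/49 -408/49 1058/49]

x̄ = F·x = [-2, -2, 5]
P̄ = F·P·Fᵀ + Q = [8 -12 4; -12 39 -12; 4 -12 22]
y = z − H·x̄ = [7]
S = H·P̄·Hᵀ + R = [245]
K = P̄·Hᵀ·S⁻¹ = [36/245; -18/49; 2/49]
x' = x̄ + K·y = [-34/35, -32/7, 37/7]
P' = (I − K·H)·P̄ = [664/245 60/49 124/49; 60/49 291/49 -408/49; 124/49 -408/49 1058/49]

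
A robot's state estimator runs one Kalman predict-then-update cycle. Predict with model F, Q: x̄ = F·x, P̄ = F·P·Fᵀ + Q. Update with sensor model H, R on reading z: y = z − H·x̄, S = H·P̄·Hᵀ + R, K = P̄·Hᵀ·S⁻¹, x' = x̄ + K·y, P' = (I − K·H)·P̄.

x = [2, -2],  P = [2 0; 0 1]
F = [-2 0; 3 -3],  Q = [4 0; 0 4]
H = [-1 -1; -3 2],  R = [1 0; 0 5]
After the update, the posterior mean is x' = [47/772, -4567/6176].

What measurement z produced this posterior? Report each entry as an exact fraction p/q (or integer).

z = [1, -2]

x̄ = F·x = [-4, 12]
P̄ = F·P·Fᵀ + Q = [12 -12; -12 31]
S = H·P̄·Hᵀ + R = [20 -38; -38 381]
K = P̄·Hᵀ·S⁻¹ = [-285/772 -75/386; -3515/6176 619/3088]
x' − x̄ = [3135/772, -78679/6176] = K·y
y = (KᵀK)⁻¹·Kᵀ·(x' − x̄) = [9, -38]
z = y + H·x̄ = [9, -38] + [-8, 36] = [1, -2]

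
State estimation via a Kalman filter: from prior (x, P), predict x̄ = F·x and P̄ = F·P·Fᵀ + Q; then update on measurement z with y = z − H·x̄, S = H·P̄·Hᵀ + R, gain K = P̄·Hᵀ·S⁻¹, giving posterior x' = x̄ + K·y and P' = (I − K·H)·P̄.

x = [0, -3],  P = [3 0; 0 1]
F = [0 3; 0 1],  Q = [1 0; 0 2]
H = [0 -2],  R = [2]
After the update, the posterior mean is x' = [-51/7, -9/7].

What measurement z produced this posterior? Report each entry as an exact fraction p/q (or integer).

z = [2]

x̄ = F·x = [-9, -3]
P̄ = F·P·Fᵀ + Q = [10 3; 3 3]
S = H·P̄·Hᵀ + R = [14]
K = P̄·Hᵀ·S⁻¹ = [-3/7; -3/7]
x' − x̄ = [12/7, 12/7] = K·y
y = (KᵀK)⁻¹·Kᵀ·(x' − x̄) = [-4]
z = y + H·x̄ = [-4] + [6] = [2]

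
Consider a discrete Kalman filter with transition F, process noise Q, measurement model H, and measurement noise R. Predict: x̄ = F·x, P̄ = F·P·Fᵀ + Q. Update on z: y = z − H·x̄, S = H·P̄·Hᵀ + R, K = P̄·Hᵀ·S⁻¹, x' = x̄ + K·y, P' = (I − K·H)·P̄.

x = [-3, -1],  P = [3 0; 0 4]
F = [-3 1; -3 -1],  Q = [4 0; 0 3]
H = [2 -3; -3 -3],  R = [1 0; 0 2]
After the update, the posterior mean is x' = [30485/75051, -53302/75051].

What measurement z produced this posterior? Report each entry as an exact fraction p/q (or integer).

z = [3, 1]

x̄ = F·x = [8, 10]
P̄ = F·P·Fᵀ + Q = [35 23; 23 34]
S = H·P̄·Hᵀ + R = [171 165; 165 1037]
K = P̄·Hᵀ·S⁻¹ = [29747/150102 -9973/50034; -29857/150102 -6667/50034]
x' − x̄ = [-569923/75051, -803812/75051] = K·y
y = (KᵀK)⁻¹·Kᵀ·(x' − x̄) = [17, 55]
z = y + H·x̄ = [17, 55] + [-14, -54] = [3, 1]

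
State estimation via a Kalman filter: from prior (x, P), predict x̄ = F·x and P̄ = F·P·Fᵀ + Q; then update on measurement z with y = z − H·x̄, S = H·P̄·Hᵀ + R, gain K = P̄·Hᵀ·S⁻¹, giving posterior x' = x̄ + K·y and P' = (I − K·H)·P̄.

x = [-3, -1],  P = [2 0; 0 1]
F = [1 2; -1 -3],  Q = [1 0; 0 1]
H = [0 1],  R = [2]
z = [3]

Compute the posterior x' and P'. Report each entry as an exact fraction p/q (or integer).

x' = [-23/7, 24/7]
P' = [17/7 -8/7; -8/7 12/7]

x̄ = F·x = [-5, 6]
P̄ = F·P·Fᵀ + Q = [7 -8; -8 12]
y = z − H·x̄ = [-3]
S = H·P̄·Hᵀ + R = [14]
K = P̄·Hᵀ·S⁻¹ = [-4/7; 6/7]
x' = x̄ + K·y = [-23/7, 24/7]
P' = (I − K·H)·P̄ = [17/7 -8/7; -8/7 12/7]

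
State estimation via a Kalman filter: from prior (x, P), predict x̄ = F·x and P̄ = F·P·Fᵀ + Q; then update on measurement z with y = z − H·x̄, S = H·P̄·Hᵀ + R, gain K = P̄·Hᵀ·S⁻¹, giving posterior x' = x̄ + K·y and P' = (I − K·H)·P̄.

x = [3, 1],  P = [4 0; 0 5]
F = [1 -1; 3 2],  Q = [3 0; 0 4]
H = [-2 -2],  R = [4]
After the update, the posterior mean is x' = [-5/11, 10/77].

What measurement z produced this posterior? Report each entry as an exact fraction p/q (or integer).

z = [1]

x̄ = F·x = [2, 11]
P̄ = F·P·Fᵀ + Q = [12 2; 2 60]
S = H·P̄·Hᵀ + R = [308]
K = P̄·Hᵀ·S⁻¹ = [-1/11; -31/77]
x' − x̄ = [-27/11, -837/77] = K·y
y = (KᵀK)⁻¹·Kᵀ·(x' − x̄) = [27]
z = y + H·x̄ = [27] + [-26] = [1]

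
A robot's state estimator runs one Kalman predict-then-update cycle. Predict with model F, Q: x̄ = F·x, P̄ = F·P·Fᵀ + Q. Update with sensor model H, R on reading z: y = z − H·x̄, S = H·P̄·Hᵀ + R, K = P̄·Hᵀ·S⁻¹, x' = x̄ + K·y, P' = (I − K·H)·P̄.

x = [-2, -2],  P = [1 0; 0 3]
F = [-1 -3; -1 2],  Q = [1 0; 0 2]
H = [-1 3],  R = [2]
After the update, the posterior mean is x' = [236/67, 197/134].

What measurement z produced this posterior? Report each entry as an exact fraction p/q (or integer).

z = [1]

x̄ = F·x = [8, -2]
P̄ = F·P·Fᵀ + Q = [29 -17; -17 15]
S = H·P̄·Hᵀ + R = [268]
K = P̄·Hᵀ·S⁻¹ = [-20/67; 31/134]
x' − x̄ = [-300/67, 465/134] = K·y
y = (KᵀK)⁻¹·Kᵀ·(x' − x̄) = [15]
z = y + H·x̄ = [15] + [-14] = [1]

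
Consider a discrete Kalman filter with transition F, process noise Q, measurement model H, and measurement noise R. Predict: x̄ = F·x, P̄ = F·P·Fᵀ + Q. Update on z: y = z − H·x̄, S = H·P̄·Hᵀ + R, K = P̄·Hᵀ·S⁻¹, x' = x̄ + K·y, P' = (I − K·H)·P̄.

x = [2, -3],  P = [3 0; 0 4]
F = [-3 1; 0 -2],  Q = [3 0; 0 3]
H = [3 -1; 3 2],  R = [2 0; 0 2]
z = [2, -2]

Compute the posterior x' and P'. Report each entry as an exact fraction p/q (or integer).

x̄ = F·x = [-9, 6]
P̄ = F·P·Fᵀ + Q = [34 -8; -8 19]
y = z − H·x̄ = [35, 13]
S = H·P̄·Hᵀ + R = [375 244; 244 288]
K = P̄·Hᵀ·S⁻¹ = [1337/6058 2705/24232; -1975/6058 7871/24232]
x' = x̄ + K·y = [4257/24232, -28785/24232]
P' = (I − K·H)·P̄ = [1489/12116 -881/12116; -881/12116 5257/12116]

x' = [4257/24232, -28785/24232]
P' = [1489/12116 -881/12116; -881/12116 5257/12116]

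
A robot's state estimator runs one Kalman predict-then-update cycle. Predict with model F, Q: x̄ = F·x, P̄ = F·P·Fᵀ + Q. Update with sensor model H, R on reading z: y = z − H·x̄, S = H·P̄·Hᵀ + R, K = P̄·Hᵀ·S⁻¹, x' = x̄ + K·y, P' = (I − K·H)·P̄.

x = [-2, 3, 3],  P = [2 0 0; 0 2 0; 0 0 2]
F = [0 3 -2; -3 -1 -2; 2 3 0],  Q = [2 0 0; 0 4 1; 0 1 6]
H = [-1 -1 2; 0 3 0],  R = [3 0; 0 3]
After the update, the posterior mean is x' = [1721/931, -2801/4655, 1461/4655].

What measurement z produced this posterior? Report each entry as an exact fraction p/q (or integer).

x̄ = F·x = [3, -3, 5]
P̄ = F·P·Fᵀ + Q = [28 2 18; 2 32 -17; 18 -17 32]
S = H·P̄·Hᵀ + R = [191 -204; -204 291]
K = P̄·Hᵀ·S⁻¹ = [198/931 158/931; -68/4655 1488/4655; 2643/4655 1037/4655]
x' − x̄ = [-1072/931, 11164/4655, -21814/4655] = K·y
y = (KᵀK)⁻¹·Kᵀ·(x' − x̄) = [-11, 7]
z = y + H·x̄ = [-11, 7] + [10, -9] = [-1, -2]

z = [-1, -2]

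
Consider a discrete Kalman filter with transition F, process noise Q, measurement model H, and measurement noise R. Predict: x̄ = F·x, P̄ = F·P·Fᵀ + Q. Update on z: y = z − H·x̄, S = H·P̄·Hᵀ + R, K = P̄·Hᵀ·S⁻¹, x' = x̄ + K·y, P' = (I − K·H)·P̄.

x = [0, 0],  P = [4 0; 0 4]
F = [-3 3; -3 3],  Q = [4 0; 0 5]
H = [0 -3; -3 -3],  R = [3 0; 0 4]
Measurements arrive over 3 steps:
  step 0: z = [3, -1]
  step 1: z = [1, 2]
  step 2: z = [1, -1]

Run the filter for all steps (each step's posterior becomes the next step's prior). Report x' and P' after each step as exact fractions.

step 0: x' = [2148/1967, -1683/1967], P' = [14332/21637 -5724/21637; -5724/21637 6320/21637]
step 1: x' = [-41666127/98891245, -6473539/19778249], P' = [65191432/98891245 -5227992/19778249; -5227992/19778249 5776780/19778249]
step 2: x' = [254844251700/451044907813, -122492940977/451044907813], P' = [297335655544/451044907813 -119224613736/451044907813; -119224613736/451044907813 131740016780/451044907813]

step 0: x̄ = F·x = [0, 0]
step 0: P̄ = F·P·Fᵀ + Q = [76 72; 72 77]
step 0: y = z − H·x̄ = [3, -1]
step 0: S = H·P̄·Hᵀ + R = [696 1341; 1341 2677]
step 0: K = P̄·Hᵀ·S⁻¹ = [5724/21637 -6456/21637; -6320/21637 -447/21637]
step 0: x' = x̄ + K·y = [2148/1967, -1683/1967]
step 0: P' = (I − K·H)·P̄ = [14332/21637 -5724/21637; -5724/21637 6320/21637]
step 1: x̄ = F·x = [-11493/1967, -11493/1967]
step 1: P̄ = F·P·Fᵀ + Q = [375448/21637 288900/21637; 288900/21637 397085/21637]
step 1: y = z − H·x̄ = [-32512/1967, -65024/1967]
step 1: S = H·P̄·Hᵀ + R = [3638676/21637 6173865/21637; 6173865/21637 12239545/21637]
step 1: K = P̄·Hᵀ·S⁻¹ = [5227992/19778249 -29288604/98891245; -5776780/19778249 -411591/19778249]
step 1: x' = x̄ + K·y = [-41666127/98891245, -6473539/19778249]
step 1: P' = (I − K·H)·P̄ = [65191432/98891245 -5227992/19778249; -5227992/19778249 5776780/19778249]
step 2: x̄ = F·x = [27895296/98891245, 27895296/98891245]
step 2: P̄ = F·P·Fᵀ + Q = [1712762248/98891245 1317197268/98891245; 1317197268/98891245 1811653493/98891245]
step 2: y = z − H·x̄ = [182577133/98891245, 68480531/98891245]
step 2: S = H·P̄·Hᵀ + R = [16601555172/98891245 28159656849/98891245; 28159656849/98891245 55824857473/98891245]
step 2: K = P̄·Hᵀ·S⁻¹ = [119224613736/451044907813 -133583281356/451044907813; -131740016780/451044907813 -9386552283/451044907813]
step 2: x' = x̄ + K·y = [254844251700/451044907813, -122492940977/451044907813]
step 2: P' = (I − K·H)·P̄ = [297335655544/451044907813 -119224613736/451044907813; -119224613736/451044907813 131740016780/451044907813]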